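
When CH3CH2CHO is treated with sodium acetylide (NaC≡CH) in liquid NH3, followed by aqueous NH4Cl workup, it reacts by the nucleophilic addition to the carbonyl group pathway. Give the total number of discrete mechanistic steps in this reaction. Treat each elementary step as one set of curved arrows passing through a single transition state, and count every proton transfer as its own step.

Step 1: Nucleophilic addition: HC≡C⁻ adds to the carbonyl carbon, pushing the π(C=O) electron pair onto oxygen and giving a tetrahedral alkoxide.
Step 2: On aqueous NH4Cl workup the alkoxide oxygen is protonated, giving a propargyl alcohol.
Total: 2 elementary steps.

2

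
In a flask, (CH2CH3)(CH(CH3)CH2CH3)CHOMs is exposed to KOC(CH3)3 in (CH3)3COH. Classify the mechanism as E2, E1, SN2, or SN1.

Conditions: a strong/bulky base with a secondary substrate bearing a β-hydrogen.
These conditions are the textbook signature of the E2 pathway.
A strong (often hindered) base removes a β-H in concert with loss of the leaving group — bimolecular elimination.

E2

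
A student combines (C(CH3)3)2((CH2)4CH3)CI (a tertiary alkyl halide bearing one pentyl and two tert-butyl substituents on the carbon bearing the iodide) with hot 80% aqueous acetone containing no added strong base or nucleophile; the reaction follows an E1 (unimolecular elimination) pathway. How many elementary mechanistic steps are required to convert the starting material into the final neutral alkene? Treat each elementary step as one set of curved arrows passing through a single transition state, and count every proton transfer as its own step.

Step 1: Unassisted departure of I⁻ (taking the C–I bonding pair) generates a tertiary carbocation.
(No 1,2-shift: no single shift to an adjacent carbon would give a more stable cation.)
Step 2: A weak base (a water molecule from the solvent) removes a proton from a carbon adjacent to the cationic centre; the electrons of that C–H bond become the new π(C=C) bond, giving the alkene.
Total: 2 elementary steps.

2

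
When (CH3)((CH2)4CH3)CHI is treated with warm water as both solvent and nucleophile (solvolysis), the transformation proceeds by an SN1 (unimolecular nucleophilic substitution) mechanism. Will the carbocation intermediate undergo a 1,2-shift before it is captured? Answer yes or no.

no

The first-formed carbocation is secondary.
No single 1,2-shift to an adjacent carbon would produce a more-substituted cation than the one already present, so no rearrangement occurs.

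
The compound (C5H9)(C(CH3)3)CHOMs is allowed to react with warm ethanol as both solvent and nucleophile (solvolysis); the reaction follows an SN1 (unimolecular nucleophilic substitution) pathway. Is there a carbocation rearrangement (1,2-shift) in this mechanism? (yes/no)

The first-formed carbocation is secondary.
The adjacent cyclopentyl carbon already bears 2 other carbon substituents and has a hydrogen to migrate; after a 1,2-hydride shift from that carbon the positive charge sits on a tertiary centre.
Tertiary is more stable than secondary, so the shift occurs.

yes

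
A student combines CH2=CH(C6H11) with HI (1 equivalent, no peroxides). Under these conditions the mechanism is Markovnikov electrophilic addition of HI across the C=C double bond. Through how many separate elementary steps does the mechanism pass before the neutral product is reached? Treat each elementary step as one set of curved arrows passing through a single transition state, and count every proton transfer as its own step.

Step 1: Protonation of the alkene by HI: the π bond acts as the nucleophile and picks up H⁺, giving the more stable (Markovnikov) secondary carbocation. The H–I bond breaks heterolytically, releasing I⁻.
Step 2: Carbocation rearrangement: a 1,2-hydride shift from the adjacent cyclohexyl carbon converts the initially-formed secondary cation into the more stable tertiary cation.
Step 3: I⁻ captures the cation: a lone pair on I⁻ fills the empty p orbital, producing the alkyl halide product.
Total: 3 elementary steps.

3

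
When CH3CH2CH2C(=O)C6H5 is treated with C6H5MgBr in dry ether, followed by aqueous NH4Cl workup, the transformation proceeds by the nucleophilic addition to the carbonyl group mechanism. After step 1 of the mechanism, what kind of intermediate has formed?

Step 1: Nucleophilic addition: the carbanion-like carbon of C6H5MgBr adds to the carbonyl carbon, pushing the π(C=O) electron pair onto oxygen and giving a tetrahedral alkoxide.
After step 1 the species present is a tetrahedral alkoxide intermediate.

tetrahedral alkoxide intermediate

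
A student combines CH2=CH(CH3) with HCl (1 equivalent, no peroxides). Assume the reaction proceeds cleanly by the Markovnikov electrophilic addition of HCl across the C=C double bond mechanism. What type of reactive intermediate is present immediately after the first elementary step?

secondary carbocation

Step 1: Protonation of the alkene by HCl: the π bond acts as the nucleophile and picks up H⁺, giving the more stable (Markovnikov) secondary carbocation. The H–Cl bond breaks heterolytically, releasing Cl⁻.
After step 1 the species present is a secondary carbocation.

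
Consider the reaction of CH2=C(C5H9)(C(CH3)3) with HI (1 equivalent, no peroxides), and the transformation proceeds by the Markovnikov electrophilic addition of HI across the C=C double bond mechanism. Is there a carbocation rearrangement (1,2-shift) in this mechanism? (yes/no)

The first-formed carbocation is tertiary.
No single 1,2-shift to an adjacent carbon would produce a more-substituted cation than the one already present, so no rearrangement occurs.

no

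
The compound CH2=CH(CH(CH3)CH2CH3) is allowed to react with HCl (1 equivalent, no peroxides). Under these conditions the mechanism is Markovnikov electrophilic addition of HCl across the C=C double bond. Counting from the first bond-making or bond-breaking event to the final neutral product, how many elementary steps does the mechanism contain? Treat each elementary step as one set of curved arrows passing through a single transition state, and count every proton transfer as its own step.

Step 1: Electrophilic addition begins with the π(C=C) electrons forming a bond to the proton of HCl. Following Markovnikov's rule, the resulting cation is secondary. The H–Cl bond breaks heterolytically, releasing Cl⁻.
Step 2: A 1,2-hydride shift from the adjacent sec-butyl carbon moves the positive charge from the secondary centre to an adjacent carbon, generating a more stable tertiary carbocation.
Step 3: The Cl⁻ anion donates a lone pair to the carbocation, forming the new C–Cl σ-bond and giving the neutral alkyl halide.
Total: 3 elementary steps.

3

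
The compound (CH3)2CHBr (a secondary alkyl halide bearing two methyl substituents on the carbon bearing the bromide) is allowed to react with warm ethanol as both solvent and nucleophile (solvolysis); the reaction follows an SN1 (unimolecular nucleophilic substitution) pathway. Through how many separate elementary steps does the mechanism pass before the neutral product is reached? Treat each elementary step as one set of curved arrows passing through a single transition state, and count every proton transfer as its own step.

3

Step 1: Rate-determining heterolysis of the C–Br bond gives Br⁻ and a secondary carbocation.
(No 1,2-shift: no single shift to an adjacent carbon would give a more stable cation.)
Step 2: CH3CH2OH donates an oxygen lone pair into the empty p orbital of the cation, giving a protonated ether (an oxonium ion).
Step 3: Deprotonation of the oxonium oxygen by solvent ethanol yields the neutral ether.
Total: 3 elementary steps.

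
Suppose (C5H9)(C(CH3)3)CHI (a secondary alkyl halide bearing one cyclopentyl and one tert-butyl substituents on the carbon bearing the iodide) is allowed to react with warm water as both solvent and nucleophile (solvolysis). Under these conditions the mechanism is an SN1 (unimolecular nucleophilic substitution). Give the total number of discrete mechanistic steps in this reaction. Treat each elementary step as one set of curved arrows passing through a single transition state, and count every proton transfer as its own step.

Step 1: Unassisted departure of I⁻ (taking the C–I bonding pair) generates a secondary carbocation.
Step 2: A hydride (H with its bonding pair) migrates from the adjacent cyclopentyl carbon to the cationic centre — a 1,2-hydride shift — upgrading the secondary cation to a tertiary one.
Step 3: Nucleophilic capture: the oxygen of H2O bonds to the cationic carbon, producing an oxonium-ion intermediate.
Step 4: A second solvent molecule removes the proton on oxygen, giving the neutral alcohol product.
Total: 4 elementary steps.

4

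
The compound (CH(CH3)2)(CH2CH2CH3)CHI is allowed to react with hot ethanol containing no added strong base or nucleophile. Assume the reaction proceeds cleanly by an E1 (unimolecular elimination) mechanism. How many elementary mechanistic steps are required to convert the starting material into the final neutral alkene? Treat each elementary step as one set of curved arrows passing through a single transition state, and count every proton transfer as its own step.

3

Step 1: Rate-determining heterolysis of the C–I bond gives I⁻ and a secondary carbocation.
Step 2: Carbocation rearrangement: a 1,2-hydride shift from the adjacent isopropyl carbon converts the initially-formed secondary cation into the more stable tertiary cation.
Step 3: A weak base (an ethanol molecule from the solvent) removes a proton from a carbon adjacent to the cationic centre; the electrons of that C–H bond become the new π(C=C) bond, giving the alkene.
Total: 3 elementary steps.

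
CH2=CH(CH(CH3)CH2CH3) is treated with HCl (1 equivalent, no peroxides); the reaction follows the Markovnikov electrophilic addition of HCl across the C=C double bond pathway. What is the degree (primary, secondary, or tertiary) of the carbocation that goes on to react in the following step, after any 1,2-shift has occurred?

tertiary

Step 1: Protonation of the alkene by HCl: the π bond acts as the nucleophile and picks up H⁺, giving the more stable (Markovnikov) secondary carbocation. The H–Cl bond breaks heterolytically, releasing Cl⁻.
Step 2: Carbocation rearrangement: a 1,2-hydride shift from the adjacent sec-butyl carbon converts the initially-formed secondary cation into the more stable tertiary cation.
The cation rearranges from secondary to tertiary via a 1,2-hydride shift from the adjacent sec-butyl carbon; the tertiary cation is what reacts next.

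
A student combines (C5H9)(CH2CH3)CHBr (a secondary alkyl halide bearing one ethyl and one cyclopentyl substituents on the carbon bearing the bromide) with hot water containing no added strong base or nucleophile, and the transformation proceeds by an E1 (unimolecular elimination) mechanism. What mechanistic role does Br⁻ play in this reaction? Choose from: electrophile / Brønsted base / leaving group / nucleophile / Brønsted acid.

Step 1: Rate-determining heterolysis of the C–Br bond gives Br⁻ and a secondary carbocation.
Br⁻ departs with both electrons of the breaking σ-bond — that is the definition of a leaving group.

leaving group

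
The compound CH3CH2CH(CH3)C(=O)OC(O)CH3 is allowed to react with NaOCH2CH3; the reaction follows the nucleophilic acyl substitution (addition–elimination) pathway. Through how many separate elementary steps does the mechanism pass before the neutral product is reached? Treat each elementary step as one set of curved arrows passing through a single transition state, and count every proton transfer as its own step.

Step 1: CH3CH2O⁻ adds to the carbonyl carbon; the C=O π electrons shift onto oxygen and a tetrahedral alkoxide intermediate forms.
Step 2: Elimination step: re-formation of the carbonyl π bond drives out CH3CO2⁻, giving the new acyl compound.
Total: 2 elementary steps.

2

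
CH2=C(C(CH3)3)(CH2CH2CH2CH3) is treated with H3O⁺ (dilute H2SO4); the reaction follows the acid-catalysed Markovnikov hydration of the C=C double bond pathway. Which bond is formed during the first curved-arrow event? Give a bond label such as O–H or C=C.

Step 1: Protonation of the alkene by H3O⁺: the π bond acts as the nucleophile and picks up H⁺, giving the more stable (Markovnikov) tertiary carbocation. H2O is released.
The bond formed in this step is the C–H bond.

C–H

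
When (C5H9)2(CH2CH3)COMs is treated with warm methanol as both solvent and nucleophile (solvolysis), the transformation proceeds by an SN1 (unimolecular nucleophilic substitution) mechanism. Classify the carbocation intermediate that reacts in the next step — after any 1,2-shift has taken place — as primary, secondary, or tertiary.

tertiary

Step 1: Unassisted departure of MsO⁻ (taking the C–O bonding pair) generates a tertiary carbocation.
No single 1,2-shift to an adjacent carbon would give a more-substituted cation, so no rearrangement occurs.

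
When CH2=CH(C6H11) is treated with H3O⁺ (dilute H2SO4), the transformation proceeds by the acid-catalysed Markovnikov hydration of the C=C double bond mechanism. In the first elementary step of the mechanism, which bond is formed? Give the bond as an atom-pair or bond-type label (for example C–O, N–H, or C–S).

Step 1: Protonation of the alkene by H3O⁺: the π bond acts as the nucleophile and picks up H⁺, giving the more stable (Markovnikov) secondary carbocation. H2O is released.
The bond formed in this step is the C–H bond.

C–H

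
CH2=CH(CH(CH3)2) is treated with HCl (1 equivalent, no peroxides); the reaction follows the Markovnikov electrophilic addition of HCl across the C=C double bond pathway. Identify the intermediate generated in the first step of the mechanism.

Step 1: The π electrons of the C=C bond attack a proton of HCl; Markovnikov addition places the new C–H on the less-substituted alkene carbon, so the positive charge ends up on the more-substituted carbon — a secondary carbocation. The H–Cl bond breaks heterolytically, releasing Cl⁻.
After step 1 the species present is a secondary carbocation.

secondary carbocation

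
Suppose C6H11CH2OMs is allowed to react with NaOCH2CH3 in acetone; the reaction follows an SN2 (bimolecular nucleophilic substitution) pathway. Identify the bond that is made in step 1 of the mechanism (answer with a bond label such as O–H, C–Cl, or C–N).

C–O

Step 1: CH3CH2O⁻ attacks the back face of the α-carbon while MsO⁻ departs with the C–O bonding pair — a single concerted displacement through a pentacoordinate transition state.
The bond formed in this step is the C–O bond.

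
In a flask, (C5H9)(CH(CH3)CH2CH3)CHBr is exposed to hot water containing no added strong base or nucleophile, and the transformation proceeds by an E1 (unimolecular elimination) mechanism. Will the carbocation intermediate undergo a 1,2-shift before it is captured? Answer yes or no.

yes

The first-formed carbocation is secondary.
The adjacent cyclopentyl carbon already bears 2 other carbon substituents and has a hydrogen to migrate; after a 1,2-hydride shift from that carbon the positive charge sits on a tertiary centre.
Tertiary is more stable than secondary, so the shift occurs.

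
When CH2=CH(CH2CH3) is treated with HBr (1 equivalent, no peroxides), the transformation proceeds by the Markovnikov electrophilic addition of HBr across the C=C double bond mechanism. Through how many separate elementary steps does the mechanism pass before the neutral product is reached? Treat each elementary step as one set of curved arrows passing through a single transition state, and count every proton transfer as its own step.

2

Step 1: Electrophilic addition begins with the π(C=C) electrons forming a bond to the proton of HBr. Following Markovnikov's rule, the resulting cation is secondary. The H–Br bond breaks heterolytically, releasing Br⁻.
(No 1,2-shift: no single shift to an adjacent carbon would give a more stable cation.)
Step 2: Br⁻ captures the cation: a lone pair on Br⁻ fills the empty p orbital, producing the alkyl halide product.
Total: 2 elementary steps.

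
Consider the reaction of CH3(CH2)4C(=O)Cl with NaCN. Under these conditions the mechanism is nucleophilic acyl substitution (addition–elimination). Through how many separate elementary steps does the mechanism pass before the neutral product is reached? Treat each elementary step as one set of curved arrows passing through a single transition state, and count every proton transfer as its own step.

Step 1: CN⁻ adds to the carbonyl carbon; the C=O π electrons shift onto oxygen and a tetrahedral alkoxide intermediate forms.
Step 2: Collapse of the tetrahedral intermediate: the alkoxide oxygen pushes its lone pair back to re-form C=O while Cl⁻ leaves.
Total: 2 elementary steps.

2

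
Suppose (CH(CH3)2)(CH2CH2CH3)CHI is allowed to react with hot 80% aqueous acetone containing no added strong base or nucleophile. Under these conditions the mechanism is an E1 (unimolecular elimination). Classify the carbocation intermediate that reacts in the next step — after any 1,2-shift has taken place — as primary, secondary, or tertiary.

Step 1: Ionisation: the C–I σ-bond cleaves heterolytically; both bonding electrons depart with I⁻, leaving a secondary carbocation at the α-carbon.
Step 2: A hydride (H with its bonding pair) migrates from the adjacent isopropyl carbon to the cationic centre — a 1,2-hydride shift — upgrading the secondary cation to a tertiary one.
The cation rearranges from secondary to tertiary via a 1,2-hydride shift from the adjacent isopropyl carbon; the tertiary cation is what reacts next.

tertiary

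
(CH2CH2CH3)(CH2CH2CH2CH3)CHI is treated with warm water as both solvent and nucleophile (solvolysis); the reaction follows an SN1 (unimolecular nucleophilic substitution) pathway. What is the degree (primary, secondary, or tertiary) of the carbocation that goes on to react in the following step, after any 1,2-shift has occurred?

secondary

Step 1: Ionisation: the C–I σ-bond cleaves heterolytically; both bonding electrons depart with I⁻, leaving a secondary carbocation at the α-carbon.
No single 1,2-shift to an adjacent carbon would give a more-substituted cation, so no rearrangement occurs.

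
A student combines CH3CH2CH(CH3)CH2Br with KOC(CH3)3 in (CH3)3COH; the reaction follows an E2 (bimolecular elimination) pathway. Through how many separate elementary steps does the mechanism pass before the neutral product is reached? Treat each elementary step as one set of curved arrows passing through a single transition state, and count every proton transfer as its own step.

Step 1: Concerted anti-periplanar elimination: (CH3)3CO⁻ abstracts a β-H while Br⁻ leaves, and the C–H electrons become the new C=C π bond — all in a single transition state.
Total: 1 elementary step.

1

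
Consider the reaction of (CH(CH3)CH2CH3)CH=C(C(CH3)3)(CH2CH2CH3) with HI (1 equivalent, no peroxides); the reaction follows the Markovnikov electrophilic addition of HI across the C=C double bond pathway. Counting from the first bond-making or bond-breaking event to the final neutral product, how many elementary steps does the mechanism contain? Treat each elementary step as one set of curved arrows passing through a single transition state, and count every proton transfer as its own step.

2

Step 1: Protonation of the alkene by HI: the π bond acts as the nucleophile and picks up H⁺, giving the more stable (Markovnikov) tertiary carbocation. The H–I bond breaks heterolytically, releasing I⁻.
(No 1,2-shift: no single shift to an adjacent carbon would give a more stable cation.)
Step 2: The I⁻ anion donates a lone pair to the carbocation, forming the new C–I σ-bond and giving the neutral alkyl halide.
Total: 2 elementary steps.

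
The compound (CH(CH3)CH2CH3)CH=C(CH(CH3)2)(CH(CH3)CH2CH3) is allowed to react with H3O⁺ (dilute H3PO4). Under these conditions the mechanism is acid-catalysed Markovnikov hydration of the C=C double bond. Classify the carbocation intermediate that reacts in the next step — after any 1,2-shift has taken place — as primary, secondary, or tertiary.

Step 1: Electrophilic addition begins with the π(C=C) electrons forming a bond to the proton of H3O⁺. Following Markovnikov's rule, the resulting cation is tertiary. H2O is released.
No single 1,2-shift to an adjacent carbon would give a more-substituted cation, so no rearrangement occurs.

tertiary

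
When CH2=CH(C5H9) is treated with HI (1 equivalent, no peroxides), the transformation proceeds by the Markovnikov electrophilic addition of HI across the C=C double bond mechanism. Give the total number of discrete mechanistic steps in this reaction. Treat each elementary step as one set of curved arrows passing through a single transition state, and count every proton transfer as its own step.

3

Step 1: Electrophilic addition begins with the π(C=C) electrons forming a bond to the proton of HI. Following Markovnikov's rule, the resulting cation is secondary. The H–I bond breaks heterolytically, releasing I⁻.
Step 2: Carbocation rearrangement: a 1,2-hydride shift from the adjacent cyclopentyl carbon converts the initially-formed secondary cation into the more stable tertiary cation.
Step 3: I⁻ captures the cation: a lone pair on I⁻ fills the empty p orbital, producing the alkyl halide product.
Total: 3 elementary steps.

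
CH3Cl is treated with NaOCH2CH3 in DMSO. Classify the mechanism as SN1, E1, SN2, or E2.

SN2

Conditions: a methyl substrate with a strong nucleophile in the polar aprotic solvent DMSO.
These conditions are the textbook signature of the SN2 pathway.
An unhindered substrate with a strong nucleophile in a polar aprotic solvent favours one-step backside displacement.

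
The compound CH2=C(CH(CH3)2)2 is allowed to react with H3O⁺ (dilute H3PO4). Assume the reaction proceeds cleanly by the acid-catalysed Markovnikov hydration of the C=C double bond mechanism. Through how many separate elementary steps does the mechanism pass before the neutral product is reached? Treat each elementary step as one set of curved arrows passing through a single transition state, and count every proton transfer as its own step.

3

Step 1: The π electrons of the C=C bond attack a proton of H3O⁺; Markovnikov addition places the new C–H on the less-substituted alkene carbon, so the positive charge ends up on the more-substituted carbon — a tertiary carbocation. H2O is released.
(No 1,2-shift: no single shift to an adjacent carbon would give a more stable cation.)
Step 2: Water acts as the nucleophile: an oxygen lone pair bonds to the cationic carbon, giving an oxonium-ion intermediate.
Step 3: Proton transfer from the O–H of the oxonium ion to H2O completes the catalytic cycle and yields the alcohol.
Total: 3 elementary steps.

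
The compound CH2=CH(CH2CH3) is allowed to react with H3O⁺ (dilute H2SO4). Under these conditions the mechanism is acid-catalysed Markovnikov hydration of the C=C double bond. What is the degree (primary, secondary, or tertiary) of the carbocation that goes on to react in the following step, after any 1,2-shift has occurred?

Step 1: The π electrons of the C=C bond attack a proton of H3O⁺; Markovnikov addition places the new C–H on the less-substituted alkene carbon, so the positive charge ends up on the more-substituted carbon — a secondary carbocation. H2O is released.
No single 1,2-shift to an adjacent carbon would give a more-substituted cation, so no rearrangement occurs.

secondary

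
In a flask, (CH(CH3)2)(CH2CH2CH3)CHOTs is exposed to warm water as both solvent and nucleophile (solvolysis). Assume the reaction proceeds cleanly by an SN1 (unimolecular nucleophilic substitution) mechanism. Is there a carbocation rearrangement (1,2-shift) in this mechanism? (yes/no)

The first-formed carbocation is secondary.
The adjacent isopropyl carbon already bears 2 other carbon substituents and has a hydrogen to migrate; after a 1,2-hydride shift from that carbon the positive charge sits on a tertiary centre.
Tertiary is more stable than secondary, so the shift occurs.

yes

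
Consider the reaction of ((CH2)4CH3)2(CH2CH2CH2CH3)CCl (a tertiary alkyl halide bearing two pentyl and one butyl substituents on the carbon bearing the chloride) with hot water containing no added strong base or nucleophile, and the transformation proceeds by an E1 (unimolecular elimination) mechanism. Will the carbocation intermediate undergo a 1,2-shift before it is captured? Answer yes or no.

no

The first-formed carbocation is tertiary.
No single 1,2-shift to an adjacent carbon would produce a more-substituted cation than the one already present, so no rearrangement occurs.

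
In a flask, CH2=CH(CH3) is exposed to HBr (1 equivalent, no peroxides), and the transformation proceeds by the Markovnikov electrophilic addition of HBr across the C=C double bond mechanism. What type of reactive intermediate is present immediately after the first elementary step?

secondary carbocation

Step 1: Protonation of the alkene by HBr: the π bond acts as the nucleophile and picks up H⁺, giving the more stable (Markovnikov) secondary carbocation. The H–Br bond breaks heterolytically, releasing Br⁻.
After step 1 the species present is a secondary carbocation.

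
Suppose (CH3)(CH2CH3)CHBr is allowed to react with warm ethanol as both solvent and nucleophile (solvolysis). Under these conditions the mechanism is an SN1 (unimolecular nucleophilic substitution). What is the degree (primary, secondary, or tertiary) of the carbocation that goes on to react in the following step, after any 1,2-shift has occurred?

secondary

Step 1: Rate-determining heterolysis of the C–Br bond gives Br⁻ and a secondary carbocation.
No single 1,2-shift to an adjacent carbon would give a more-substituted cation, so no rearrangement occurs.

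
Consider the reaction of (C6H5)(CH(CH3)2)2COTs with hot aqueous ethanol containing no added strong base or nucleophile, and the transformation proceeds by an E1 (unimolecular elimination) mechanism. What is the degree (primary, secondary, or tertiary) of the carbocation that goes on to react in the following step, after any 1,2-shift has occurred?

tertiary

Step 1: The C–O bond breaks with both electrons going to the tosylate; TsO⁻ leaves and a tertiary carbocation remains.
No single 1,2-shift to an adjacent carbon would give a more-substituted cation, so no rearrangement occurs.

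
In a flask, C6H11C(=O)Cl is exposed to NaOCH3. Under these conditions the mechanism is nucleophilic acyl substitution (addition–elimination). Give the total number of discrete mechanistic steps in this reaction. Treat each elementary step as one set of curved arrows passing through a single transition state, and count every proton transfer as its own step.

2

Step 1: CH3O⁻ adds to the carbonyl carbon; the C=O π electrons shift onto oxygen and a tetrahedral alkoxide intermediate forms.
Step 2: Elimination step: re-formation of the carbonyl π bond drives out Cl⁻, giving the new acyl compound.
Total: 2 elementary steps.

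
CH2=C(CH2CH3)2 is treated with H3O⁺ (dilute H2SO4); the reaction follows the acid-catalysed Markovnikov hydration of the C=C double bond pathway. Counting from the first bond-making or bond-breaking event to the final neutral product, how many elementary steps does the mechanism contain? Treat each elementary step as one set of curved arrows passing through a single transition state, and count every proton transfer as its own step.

3

Step 1: Electrophilic addition begins with the π(C=C) electrons forming a bond to the proton of H3O⁺. Following Markovnikov's rule, the resulting cation is tertiary. H2O is released.
(No 1,2-shift: no single shift to an adjacent carbon would give a more stable cation.)
Step 2: Water acts as the nucleophile: an oxygen lone pair bonds to the cationic carbon, giving an oxonium-ion intermediate.
Step 3: Deprotonation of the oxonium ion by a water molecule delivers the neutral alcohol and regenerates the acid catalyst.
Total: 3 elementary steps.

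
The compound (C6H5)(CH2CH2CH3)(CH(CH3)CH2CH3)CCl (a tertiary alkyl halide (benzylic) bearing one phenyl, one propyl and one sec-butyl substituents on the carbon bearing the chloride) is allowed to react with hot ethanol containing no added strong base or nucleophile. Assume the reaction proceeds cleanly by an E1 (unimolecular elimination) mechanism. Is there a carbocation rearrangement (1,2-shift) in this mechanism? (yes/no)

no

The first-formed carbocation is tertiary.
No single 1,2-shift to an adjacent carbon would produce a more-substituted cation than the one already present, so no rearrangement occurs.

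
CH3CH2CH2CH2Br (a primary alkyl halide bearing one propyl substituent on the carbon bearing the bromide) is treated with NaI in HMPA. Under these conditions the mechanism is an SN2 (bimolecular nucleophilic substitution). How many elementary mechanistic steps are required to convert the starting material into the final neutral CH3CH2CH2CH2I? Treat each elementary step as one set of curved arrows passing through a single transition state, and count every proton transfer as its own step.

1

Step 1: The iodide nucleophile donates a lone pair from I to the α-carbon in a backside attack; simultaneously the C–Br σ-bond breaks and both of its electrons leave with Br⁻. One concerted step with inversion of configuration.
Total: 1 elementary step.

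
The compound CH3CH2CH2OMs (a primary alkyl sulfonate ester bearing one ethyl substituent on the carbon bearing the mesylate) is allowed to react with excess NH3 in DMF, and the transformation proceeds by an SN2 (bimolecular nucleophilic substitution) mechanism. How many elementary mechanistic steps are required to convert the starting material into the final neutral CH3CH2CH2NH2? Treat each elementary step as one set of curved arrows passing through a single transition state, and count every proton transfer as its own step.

2

Step 1: A lone pair on the N of NH3 attacks the α-carbon from the back side while the C–O bond breaks; both bonding electrons leave with MsO⁻. The product of this concerted step is an alkylammonium ion.
Step 2: A second equivalent of NH3 removes a proton from the N, giving the neutral product.
Total: 2 elementary steps.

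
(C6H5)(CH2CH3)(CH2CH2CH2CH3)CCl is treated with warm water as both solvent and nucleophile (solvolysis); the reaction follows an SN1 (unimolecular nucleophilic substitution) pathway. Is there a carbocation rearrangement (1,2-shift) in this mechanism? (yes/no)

The first-formed carbocation is tertiary.
No single 1,2-shift to an adjacent carbon would produce a more-substituted cation than the one already present, so no rearrangement occurs.

no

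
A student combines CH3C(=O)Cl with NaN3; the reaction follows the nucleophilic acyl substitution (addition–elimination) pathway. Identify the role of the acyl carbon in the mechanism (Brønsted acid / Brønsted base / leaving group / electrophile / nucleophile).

electrophile

Step 1: Nucleophilic addition of N3⁻ to the acyl carbon breaks the π(C=O) bond and yields a tetrahedral, anionic intermediate.
The acyl carbon accepts an electron pair into an empty or π* orbital — it is the electrophile.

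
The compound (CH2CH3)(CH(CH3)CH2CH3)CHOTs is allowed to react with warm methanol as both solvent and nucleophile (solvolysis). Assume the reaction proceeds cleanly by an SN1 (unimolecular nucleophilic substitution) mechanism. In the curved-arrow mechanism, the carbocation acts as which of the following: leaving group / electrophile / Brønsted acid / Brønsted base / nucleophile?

Step 3: Nucleophilic capture: the oxygen of CH3OH bonds to the cationic carbon, producing an oxonium-ion intermediate.
The carbocation accepts an electron pair into an empty or π* orbital — it is the electrophile.

electrophile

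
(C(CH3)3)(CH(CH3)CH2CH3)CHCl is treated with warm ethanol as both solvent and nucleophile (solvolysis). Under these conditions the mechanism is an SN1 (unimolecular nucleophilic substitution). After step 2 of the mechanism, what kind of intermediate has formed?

Step 1: Rate-determining heterolysis of the C–Cl bond gives Cl⁻ and a secondary carbocation.
Step 2: Carbocation rearrangement: a 1,2-hydride shift from the adjacent sec-butyl carbon converts the initially-formed secondary cation into the more stable tertiary cation.
After step 2 the species present is a tertiary carbocation.

tertiary carbocation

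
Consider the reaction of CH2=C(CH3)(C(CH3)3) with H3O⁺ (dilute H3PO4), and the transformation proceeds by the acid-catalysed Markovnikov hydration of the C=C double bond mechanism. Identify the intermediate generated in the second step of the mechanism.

Step 1: The π electrons of the C=C bond attack a proton of H3O⁺; Markovnikov addition places the new C–H on the less-substituted alkene carbon, so the positive charge ends up on the more-substituted carbon — a tertiary carbocation. H2O is released.
Step 2: Nucleophilic capture of the cation by H2O produces the protonated alcohol (an oxonium ion).
After step 2 the species present is an oxonium ion.

oxonium ion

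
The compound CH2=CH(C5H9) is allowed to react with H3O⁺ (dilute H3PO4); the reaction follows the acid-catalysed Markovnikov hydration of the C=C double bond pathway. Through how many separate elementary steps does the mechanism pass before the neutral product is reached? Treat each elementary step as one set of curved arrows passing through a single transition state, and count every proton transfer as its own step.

Step 1: The π electrons of the C=C bond attack a proton of H3O⁺; Markovnikov addition places the new C–H on the less-substituted alkene carbon, so the positive charge ends up on the more-substituted carbon — a secondary carbocation. H2O is released.
Step 2: A 1,2-hydride shift from the adjacent cyclopentyl carbon moves the positive charge from the secondary centre to an adjacent carbon, generating a more stable tertiary carbocation.
Step 3: Water acts as the nucleophile: an oxygen lone pair bonds to the cationic carbon, giving an oxonium-ion intermediate.
Step 4: H2O removes a proton from the oxonium oxygen, regenerating H3O⁺ and giving the neutral alcohol.
Total: 4 elementary steps.

4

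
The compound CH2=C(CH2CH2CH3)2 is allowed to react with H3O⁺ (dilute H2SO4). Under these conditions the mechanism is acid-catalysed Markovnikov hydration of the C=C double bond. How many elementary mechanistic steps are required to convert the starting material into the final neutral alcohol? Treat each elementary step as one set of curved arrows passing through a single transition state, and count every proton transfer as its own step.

3

Step 1: The π electrons of the C=C bond attack a proton of H3O⁺; Markovnikov addition places the new C–H on the less-substituted alkene carbon, so the positive charge ends up on the more-substituted carbon — a tertiary carbocation. H2O is released.
(No 1,2-shift: no single shift to an adjacent carbon would give a more stable cation.)
Step 2: A lone pair on the oxygen of H2O attacks the carbocation, forming a C–O bond and an oxonium ion (a protonated alcohol).
Step 3: Proton transfer from the O–H of the oxonium ion to H2O completes the catalytic cycle and yields the alcohol.
Total: 3 elementary steps.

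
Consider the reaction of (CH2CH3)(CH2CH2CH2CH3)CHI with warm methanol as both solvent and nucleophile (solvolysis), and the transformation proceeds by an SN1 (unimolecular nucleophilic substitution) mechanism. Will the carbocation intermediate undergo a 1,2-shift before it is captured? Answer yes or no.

The first-formed carbocation is secondary.
No single 1,2-shift to an adjacent carbon would produce a more-substituted cation than the one already present, so no rearrangement occurs.

no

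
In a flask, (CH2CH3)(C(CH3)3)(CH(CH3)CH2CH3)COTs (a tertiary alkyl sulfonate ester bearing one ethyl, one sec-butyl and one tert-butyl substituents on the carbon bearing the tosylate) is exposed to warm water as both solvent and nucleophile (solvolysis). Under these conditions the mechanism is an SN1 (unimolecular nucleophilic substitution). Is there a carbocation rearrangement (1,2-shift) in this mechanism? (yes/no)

no

The first-formed carbocation is tertiary.
No single 1,2-shift to an adjacent carbon would produce a more-substituted cation than the one already present, so no rearrangement occurs.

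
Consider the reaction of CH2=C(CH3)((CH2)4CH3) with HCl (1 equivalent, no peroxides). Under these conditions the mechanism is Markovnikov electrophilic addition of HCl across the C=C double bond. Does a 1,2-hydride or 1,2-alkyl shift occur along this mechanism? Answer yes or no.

The first-formed carbocation is tertiary.
No single 1,2-shift to an adjacent carbon would produce a more-substituted cation than the one already present, so no rearrangement occurs.

no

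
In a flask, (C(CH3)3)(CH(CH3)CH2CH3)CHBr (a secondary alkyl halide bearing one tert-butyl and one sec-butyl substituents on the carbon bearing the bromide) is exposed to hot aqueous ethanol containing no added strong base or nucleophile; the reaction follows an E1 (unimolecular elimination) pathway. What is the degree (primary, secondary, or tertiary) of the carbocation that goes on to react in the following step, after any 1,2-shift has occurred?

Step 1: Rate-determining heterolysis of the C–Br bond gives Br⁻ and a secondary carbocation.
Step 2: Carbocation rearrangement: a 1,2-hydride shift from the adjacent sec-butyl carbon converts the initially-formed secondary cation into the more stable tertiary cation.
The cation rearranges from secondary to tertiary via a 1,2-hydride shift from the adjacent sec-butyl carbon; the tertiary cation is what reacts next.

tertiary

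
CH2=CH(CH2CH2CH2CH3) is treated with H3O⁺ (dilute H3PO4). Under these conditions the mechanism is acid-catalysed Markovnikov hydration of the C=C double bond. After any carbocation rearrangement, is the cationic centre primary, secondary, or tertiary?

Step 1: Protonation of the alkene by H3O⁺: the π bond acts as the nucleophile and picks up H⁺, giving the more stable (Markovnikov) secondary carbocation. H2O is released.
No single 1,2-shift to an adjacent carbon would give a more-substituted cation, so no rearrangement occurs.

secondary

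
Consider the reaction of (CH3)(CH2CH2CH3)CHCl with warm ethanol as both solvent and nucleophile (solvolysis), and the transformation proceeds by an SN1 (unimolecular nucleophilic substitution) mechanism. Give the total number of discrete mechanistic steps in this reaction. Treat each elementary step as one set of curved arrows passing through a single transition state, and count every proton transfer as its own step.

3

Step 1: Ionisation: the C–Cl σ-bond cleaves heterolytically; both bonding electrons depart with Cl⁻, leaving a secondary carbocation at the α-carbon.
(No 1,2-shift: no single shift to an adjacent carbon would give a more stable cation.)
Step 2: CH3CH2OH donates an oxygen lone pair into the empty p orbital of the cation, giving a protonated ether (an oxonium ion).
Step 3: Proton transfer from the O–H of the oxonium ion to a solvent molecule delivers the neutral ether.
Total: 3 elementary steps.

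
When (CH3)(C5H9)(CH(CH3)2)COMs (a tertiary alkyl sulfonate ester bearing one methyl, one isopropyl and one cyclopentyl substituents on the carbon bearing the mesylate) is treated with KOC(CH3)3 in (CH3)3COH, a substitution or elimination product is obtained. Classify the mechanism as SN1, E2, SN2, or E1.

E2

Conditions: a strong/bulky base with a tertiary substrate bearing a β-hydrogen.
These conditions are the textbook signature of the E2 pathway.
A strong (often hindered) base removes a β-H in concert with loss of the leaving group — bimolecular elimination.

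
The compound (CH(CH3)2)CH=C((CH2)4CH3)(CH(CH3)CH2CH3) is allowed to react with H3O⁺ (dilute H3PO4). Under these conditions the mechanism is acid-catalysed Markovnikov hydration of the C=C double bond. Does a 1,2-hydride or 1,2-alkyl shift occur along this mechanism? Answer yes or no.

no

The first-formed carbocation is tertiary.
No single 1,2-shift to an adjacent carbon would produce a more-substituted cation than the one already present, so no rearrangement occurs.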